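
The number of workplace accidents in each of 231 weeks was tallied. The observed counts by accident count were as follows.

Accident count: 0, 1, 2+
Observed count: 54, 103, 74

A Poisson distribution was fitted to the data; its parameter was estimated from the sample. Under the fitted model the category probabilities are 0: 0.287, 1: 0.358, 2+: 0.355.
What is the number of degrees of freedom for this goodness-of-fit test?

1

There are k = 3 categories and 1 parameter estimated from the data, so df = 3 − 1 − 1 = 1.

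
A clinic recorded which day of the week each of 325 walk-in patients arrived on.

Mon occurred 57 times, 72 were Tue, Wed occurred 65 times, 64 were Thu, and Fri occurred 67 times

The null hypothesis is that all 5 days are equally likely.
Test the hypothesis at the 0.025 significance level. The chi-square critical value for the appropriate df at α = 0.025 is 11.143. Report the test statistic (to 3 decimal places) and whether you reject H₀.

1.815; do not reject

Under H₀ each category has probability 1/5, so each expected count is 325/5 = 65.
χ² = (57−65)²/65 + (72−65)²/65 + (65−65)²/65 + (64−65)²/65 + (67−65)²/65
   = 0.9846 + 0.7538 + 0.0000 + 0.0154 + 0.0615
Sum = 1.815
df = 4. Since 1.815 < 11.143, we do not reject H₀.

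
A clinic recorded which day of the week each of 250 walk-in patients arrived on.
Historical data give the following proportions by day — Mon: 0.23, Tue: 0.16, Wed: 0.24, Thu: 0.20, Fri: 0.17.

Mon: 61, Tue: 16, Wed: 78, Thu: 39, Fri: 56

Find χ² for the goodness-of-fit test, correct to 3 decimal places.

Expected counts E_i = n·p_i: 250×0.23 = 57.5, 250×0.16 = 40, 250×0.24 = 60, 250×0.20 = 50, 250×0.17 = 42.5.
cat         O        E   (O−E)²/E
Mon        61     57.5     0.2130
Tue        16       40    14.4000
Wed        78       60     5.4000
Thu        39       50     2.4200
Fri        56     42.5     4.2882
Sum = 26.721

26.721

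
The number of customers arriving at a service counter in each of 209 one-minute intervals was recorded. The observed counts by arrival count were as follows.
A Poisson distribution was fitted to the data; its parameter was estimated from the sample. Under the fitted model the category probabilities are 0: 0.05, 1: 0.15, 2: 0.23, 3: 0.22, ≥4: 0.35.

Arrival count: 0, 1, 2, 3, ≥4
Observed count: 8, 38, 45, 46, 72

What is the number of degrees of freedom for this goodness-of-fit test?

There are k = 5 categories and 1 parameter estimated from the data, so df = 5 − 1 − 1 = 3.

3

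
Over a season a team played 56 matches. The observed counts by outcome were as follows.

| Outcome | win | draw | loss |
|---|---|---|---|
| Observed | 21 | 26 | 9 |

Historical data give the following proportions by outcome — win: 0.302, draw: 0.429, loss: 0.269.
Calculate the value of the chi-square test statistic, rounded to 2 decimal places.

3.59

Expected counts E_i = n·p_i: 56×0.302 = 16.912, 56×0.429 = 24.024, 56×0.269 = 15.064.
win: (21 − 16.912)²/16.912 = 16.711744/16.912 = 0.988
draw: (26 − 24.024)²/24.024 = 3.904576/24.024 = 0.163
loss: (9 − 15.064)²/15.064 = 36.772096/15.064 = 2.441
Sum = 3.59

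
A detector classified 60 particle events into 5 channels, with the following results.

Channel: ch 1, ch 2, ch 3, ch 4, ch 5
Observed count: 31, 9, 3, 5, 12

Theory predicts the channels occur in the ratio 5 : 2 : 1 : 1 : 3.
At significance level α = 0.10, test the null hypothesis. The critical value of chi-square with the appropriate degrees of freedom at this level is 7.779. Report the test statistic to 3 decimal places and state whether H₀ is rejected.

2.940; do not reject

Ratio total = 12. Expected counts: 60×5/12 = 25, 60×2/12 = 10, 60×1/12 = 5, 60×1/12 = 5, 60×3/12 = 15.
ch 1: (31 − 25)²/25 = 36/25 = 1.4400
ch 2: (9 − 10)²/10 = 1/10 = 0.1000
ch 3: (3 − 5)²/5 = 4/5 = 0.8000
ch 4: (5 − 5)²/5 = 0/5 = 0.0000
ch 5: (12 − 15)²/15 = 9/15 = 0.6000
Sum = 2.940
df = 4. Since 2.940 < 7.779, we do not reject H₀.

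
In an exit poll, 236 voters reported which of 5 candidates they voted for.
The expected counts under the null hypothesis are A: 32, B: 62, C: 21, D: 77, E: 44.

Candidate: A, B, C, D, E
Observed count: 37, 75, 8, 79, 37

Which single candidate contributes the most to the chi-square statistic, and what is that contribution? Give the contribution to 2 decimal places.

C, 8.05

χ² = (37−32)²/32 + (75−62)²/62 + (8−21)²/21 + (79−77)²/77 + (37−44)²/44
   = 0.781 + 2.726 + 8.048 + 0.052 + 1.114
The largest term is for C: 8.05.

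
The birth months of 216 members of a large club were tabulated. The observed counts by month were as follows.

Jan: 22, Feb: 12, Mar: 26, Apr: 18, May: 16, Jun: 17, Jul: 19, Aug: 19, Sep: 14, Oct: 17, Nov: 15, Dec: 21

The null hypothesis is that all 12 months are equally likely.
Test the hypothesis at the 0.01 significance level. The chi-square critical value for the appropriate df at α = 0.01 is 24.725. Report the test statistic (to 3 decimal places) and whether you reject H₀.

8.778; do not reject

Expected count for each of the 12 categories: 216/12 = 18.
Jan: (22 − 18)²/18 = 16/18 = 0.8889
Feb: (12 − 18)²/18 = 36/18 = 2.0000
Mar: (26 − 18)²/18 = 64/18 = 3.5556
Apr: (18 − 18)²/18 = 0/18 = 0.0000
May: (16 − 18)²/18 = 4/18 = 0.2222
Jun: (17 − 18)²/18 = 1/18 = 0.0556
Jul: (19 − 18)²/18 = 1/18 = 0.0556
Aug: (19 − 18)²/18 = 1/18 = 0.0556
Sep: (14 − 18)²/18 = 16/18 = 0.8889
Oct: (17 − 18)²/18 = 1/18 = 0.0556
Nov: (15 − 18)²/18 = 9/18 = 0.5000
Dec: (21 − 18)²/18 = 9/18 = 0.5000
Sum = 8.778
df = 11. Since 8.778 < 24.725, we do not reject H₀.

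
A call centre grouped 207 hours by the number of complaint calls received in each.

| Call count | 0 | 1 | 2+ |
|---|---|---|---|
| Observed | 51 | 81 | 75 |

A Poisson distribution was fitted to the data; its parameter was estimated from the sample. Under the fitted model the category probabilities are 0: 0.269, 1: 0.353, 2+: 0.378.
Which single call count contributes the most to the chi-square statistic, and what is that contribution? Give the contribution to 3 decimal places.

1, 0.860

Expected counts E_i = n·p_i: 207×0.269 = 55.683, 207×0.353 = 73.071, 207×0.378 = 78.246.
χ² = (51−55.683)²/55.683 + (81−73.071)²/73.071 + (75−78.246)²/78.246
   = 0.3938 + 0.8604 + 0.1347
The largest term is for 1: 0.860.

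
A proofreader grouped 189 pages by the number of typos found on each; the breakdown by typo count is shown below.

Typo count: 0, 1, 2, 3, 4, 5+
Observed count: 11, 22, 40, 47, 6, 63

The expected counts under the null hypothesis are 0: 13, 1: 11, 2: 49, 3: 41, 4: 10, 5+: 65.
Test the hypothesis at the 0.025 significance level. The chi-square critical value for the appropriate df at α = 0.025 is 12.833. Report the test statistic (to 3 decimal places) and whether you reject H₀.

15.500; reject

0: (11 − 13)²/13 = 4/13 = 0.3077
1: (22 − 11)²/11 = 121/11 = 11.0000
2: (40 − 49)²/49 = 81/49 = 1.6531
3: (47 − 41)²/41 = 36/41 = 0.8780
4: (6 − 10)²/10 = 16/10 = 1.6000
5+: (63 − 65)²/65 = 4/65 = 0.0615
Sum = 15.500
df = 5. Since 15.500 > 12.833, we reject H₀.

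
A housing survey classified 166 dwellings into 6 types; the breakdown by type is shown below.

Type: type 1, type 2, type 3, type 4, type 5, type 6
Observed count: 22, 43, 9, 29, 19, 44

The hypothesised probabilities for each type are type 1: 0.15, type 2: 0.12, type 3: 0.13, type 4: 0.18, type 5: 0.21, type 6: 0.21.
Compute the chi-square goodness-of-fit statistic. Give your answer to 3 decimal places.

Expected counts E_i = n·p_i: 166×0.15 = 24.9, 166×0.12 = 19.92, 166×0.13 = 21.58, 166×0.18 = 29.88, 166×0.21 = 34.86, 166×0.21 = 34.86.
cat         O        E   (O−E)²/E
type 1     22     24.9     0.3378
type 2     43    19.92    26.7413
type 3      9    21.58     7.3335
type 4     29    29.88     0.0259
type 5     19    34.86     7.2157
type 6     44    34.86     2.3964
Sum = 44.051

44.051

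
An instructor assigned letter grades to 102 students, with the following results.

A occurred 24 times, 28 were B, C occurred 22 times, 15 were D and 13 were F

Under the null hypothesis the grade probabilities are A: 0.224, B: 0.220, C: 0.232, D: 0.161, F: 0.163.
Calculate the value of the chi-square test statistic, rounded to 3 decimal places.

2.467

Expected counts E_i = n·p_i: 102×0.224 = 22.848, 102×0.220 = 22.44, 102×0.232 = 23.664, 102×0.161 = 16.422, 102×0.163 = 16.626.
χ² = (24−22.848)²/22.848 + (28−22.44)²/22.44 + (22−23.664)²/23.664 + (15−16.422)²/16.422 + (13−16.626)²/16.626
   = 0.0581 + 1.3776 + 0.1170 + 0.1231 + 0.7908
Sum = 2.467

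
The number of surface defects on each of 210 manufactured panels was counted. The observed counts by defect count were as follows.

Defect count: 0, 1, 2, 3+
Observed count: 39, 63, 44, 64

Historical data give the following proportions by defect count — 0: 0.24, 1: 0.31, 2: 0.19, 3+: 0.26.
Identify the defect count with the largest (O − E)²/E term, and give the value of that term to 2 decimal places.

Expected counts E_i = n·p_i: 210×0.24 = 50.4, 210×0.31 = 65.1, 210×0.19 = 39.9, 210×0.26 = 54.6.
0: (39 − 50.4)²/50.4 = 129.96/50.4 = 2.579
1: (63 − 65.1)²/65.1 = 4.41/65.1 = 0.068
2: (44 − 39.9)²/39.9 = 16.81/39.9 = 0.421
3+: (64 − 54.6)²/54.6 = 88.36/54.6 = 1.618
The largest term is for 0: 2.58.

0, 2.58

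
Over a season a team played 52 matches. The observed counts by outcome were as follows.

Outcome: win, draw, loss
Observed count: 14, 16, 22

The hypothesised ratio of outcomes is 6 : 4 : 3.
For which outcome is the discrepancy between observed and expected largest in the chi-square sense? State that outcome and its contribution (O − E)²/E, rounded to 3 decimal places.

loss, 8.333

Ratio total = 13. Expected counts: 52×6/13 = 24, 52×4/13 = 16, 52×3/13 = 12.
cat         O        E   (O−E)²/E
win        14       24     4.1667
draw       16       16     0.0000
loss       22       12     8.3333
The largest term is for loss: 8.333.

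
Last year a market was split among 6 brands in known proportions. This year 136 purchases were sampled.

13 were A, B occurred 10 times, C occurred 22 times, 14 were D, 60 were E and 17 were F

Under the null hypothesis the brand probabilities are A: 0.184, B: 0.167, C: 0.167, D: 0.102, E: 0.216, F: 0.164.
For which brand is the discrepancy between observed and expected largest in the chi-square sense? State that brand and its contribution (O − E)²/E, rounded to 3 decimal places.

E, 31.925

Expected counts E_i = n·p_i: 136×0.184 = 25.024, 136×0.167 = 22.712, 136×0.167 = 22.712, 136×0.102 = 13.872, 136×0.216 = 29.376, 136×0.164 = 22.304.
χ² = (13−25.024)²/25.024 + (10−22.712)²/22.712 + (22−22.712)²/22.712 + (14−13.872)²/13.872 + (60−29.376)²/29.376 + (17−22.304)²/22.304
   = 5.7775 + 7.1150 + 0.0223 + 0.0012 + 31.9250 + 1.2613
The largest term is for E: 31.925.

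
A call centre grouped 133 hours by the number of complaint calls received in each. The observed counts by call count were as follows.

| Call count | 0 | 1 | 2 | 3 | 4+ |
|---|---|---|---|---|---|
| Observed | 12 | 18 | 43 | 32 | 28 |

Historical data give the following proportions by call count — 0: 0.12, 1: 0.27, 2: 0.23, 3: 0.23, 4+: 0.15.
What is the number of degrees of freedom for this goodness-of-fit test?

4

There are k = 5 categories and no parameters were estimated from the data, so df = 5 − 1 = 4.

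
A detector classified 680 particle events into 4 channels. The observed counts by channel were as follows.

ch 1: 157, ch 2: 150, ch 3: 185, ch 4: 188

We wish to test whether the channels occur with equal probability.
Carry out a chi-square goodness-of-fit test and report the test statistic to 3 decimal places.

Under H₀ each category has probability 1/4, so each expected count is 680/4 = 170.
cat         O        E   (O−E)²/E
ch 1      157      170     0.9941
ch 2      150      170     2.3529
ch 3      185      170     1.3235
ch 4      188      170     1.9059
Sum = 6.576

6.576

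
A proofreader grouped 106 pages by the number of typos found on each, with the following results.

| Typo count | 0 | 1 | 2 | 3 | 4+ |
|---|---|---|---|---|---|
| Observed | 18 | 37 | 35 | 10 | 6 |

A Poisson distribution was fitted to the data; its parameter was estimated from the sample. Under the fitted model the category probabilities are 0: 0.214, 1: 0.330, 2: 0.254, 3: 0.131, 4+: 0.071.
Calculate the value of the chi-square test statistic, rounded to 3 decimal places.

Expected counts E_i = n·p_i: 106×0.214 = 22.684, 106×0.330 = 34.98, 106×0.254 = 26.924, 106×0.131 = 13.886, 106×0.071 = 7.526.
0: (18 − 22.684)²/22.684 = 21.939856/22.684 = 0.9672
1: (37 − 34.98)²/34.98 = 4.0804/34.98 = 0.1166
2: (35 − 26.924)²/26.924 = 65.221776/26.924 = 2.4224
3: (10 − 13.886)²/13.886 = 15.100996/13.886 = 1.0875
4+: (6 − 7.526)²/7.526 = 2.328676/7.526 = 0.3094
Sum = 4.903

4.903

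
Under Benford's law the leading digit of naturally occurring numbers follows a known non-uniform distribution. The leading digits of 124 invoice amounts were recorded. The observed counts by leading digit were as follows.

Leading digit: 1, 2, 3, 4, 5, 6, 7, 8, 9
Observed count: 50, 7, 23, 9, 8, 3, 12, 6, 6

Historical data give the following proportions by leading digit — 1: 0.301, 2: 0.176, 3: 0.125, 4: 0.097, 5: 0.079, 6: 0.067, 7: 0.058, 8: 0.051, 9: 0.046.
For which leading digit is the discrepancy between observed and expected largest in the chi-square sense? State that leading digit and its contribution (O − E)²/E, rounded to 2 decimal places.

Expected counts E_i = n·p_i: 124×0.301 = 37.324, 124×0.176 = 21.824, 124×0.125 = 15.5, 124×0.097 = 12.028, 124×0.079 = 9.796, 124×0.067 = 8.308, 124×0.058 = 7.192, 124×0.051 = 6.324, 124×0.046 = 5.704.
1: (50 − 37.324)²/37.324 = 160.680976/37.324 = 4.305
2: (7 − 21.824)²/21.824 = 219.750976/21.824 = 10.069
3: (23 − 15.5)²/15.5 = 56.25/15.5 = 3.629
4: (9 − 12.028)²/12.028 = 9.168784/12.028 = 0.762
5: (8 − 9.796)²/9.796 = 3.225616/9.796 = 0.329
6: (3 − 8.308)²/8.308 = 28.174864/8.308 = 3.391
7: (12 − 7.192)²/7.192 = 23.116864/7.192 = 3.214
8: (6 − 6.324)²/6.324 = 0.104976/6.324 = 0.017
9: (6 − 5.704)²/5.704 = 0.087616/5.704 = 0.015
The largest term is for 2: 10.07.

2, 10.07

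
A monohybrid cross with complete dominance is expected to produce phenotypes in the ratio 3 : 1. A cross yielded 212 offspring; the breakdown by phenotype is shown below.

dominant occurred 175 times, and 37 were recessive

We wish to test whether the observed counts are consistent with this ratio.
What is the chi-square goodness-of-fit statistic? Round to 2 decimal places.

Ratio total = 4. Expected counts: 212×3/4 = 159, 212×1/4 = 53.
dominant: (175 − 159)²/159 = 256/159 = 1.610
recessive: (37 − 53)²/53 = 256/53 = 4.830
Sum = 6.44

6.44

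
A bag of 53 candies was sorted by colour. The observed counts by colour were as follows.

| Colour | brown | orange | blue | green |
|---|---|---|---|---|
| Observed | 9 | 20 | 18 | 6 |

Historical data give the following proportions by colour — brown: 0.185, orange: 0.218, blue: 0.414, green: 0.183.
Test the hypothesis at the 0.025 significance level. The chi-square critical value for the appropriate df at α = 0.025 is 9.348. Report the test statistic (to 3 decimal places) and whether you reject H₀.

Expected counts E_i = n·p_i: 53×0.185 = 9.805, 53×0.218 = 11.554, 53×0.414 = 21.942, 53×0.183 = 9.699.
χ² = (9−9.805)²/9.805 + (20−11.554)²/11.554 + (18−21.942)²/21.942 + (6−9.699)²/9.699
   = 0.0661 + 6.1740 + 0.7082 + 1.4107
Sum = 8.359
df = 3. Since 8.359 < 9.348, we do not reject H₀.

8.359; do not reject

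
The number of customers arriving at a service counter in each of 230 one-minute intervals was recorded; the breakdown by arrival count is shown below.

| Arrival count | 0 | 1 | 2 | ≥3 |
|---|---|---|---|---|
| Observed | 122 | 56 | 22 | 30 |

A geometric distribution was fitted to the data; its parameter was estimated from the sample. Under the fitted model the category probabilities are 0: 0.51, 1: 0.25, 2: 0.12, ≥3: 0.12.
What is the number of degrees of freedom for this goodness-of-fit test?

There are k = 4 categories and 1 parameter estimated from the data, so df = 4 − 1 − 1 = 2.

2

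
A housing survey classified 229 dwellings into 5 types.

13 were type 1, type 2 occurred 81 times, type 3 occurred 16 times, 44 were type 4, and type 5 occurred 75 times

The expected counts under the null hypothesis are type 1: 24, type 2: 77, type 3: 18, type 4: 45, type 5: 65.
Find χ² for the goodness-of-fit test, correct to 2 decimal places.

7.03

χ² = (13−24)²/24 + (81−77)²/77 + (16−18)²/18 + (44−45)²/45 + (75−65)²/65
   = 5.042 + 0.208 + 0.222 + 0.022 + 1.538
Sum = 7.03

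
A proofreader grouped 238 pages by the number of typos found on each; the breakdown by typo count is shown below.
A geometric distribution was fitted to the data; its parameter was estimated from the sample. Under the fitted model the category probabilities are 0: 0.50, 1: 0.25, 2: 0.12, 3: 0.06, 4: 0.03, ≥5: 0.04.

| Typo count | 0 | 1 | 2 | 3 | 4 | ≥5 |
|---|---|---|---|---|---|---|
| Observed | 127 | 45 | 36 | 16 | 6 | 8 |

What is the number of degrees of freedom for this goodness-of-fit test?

There are k = 6 categories and 1 parameter estimated from the data, so df = 6 − 1 − 1 = 4.

4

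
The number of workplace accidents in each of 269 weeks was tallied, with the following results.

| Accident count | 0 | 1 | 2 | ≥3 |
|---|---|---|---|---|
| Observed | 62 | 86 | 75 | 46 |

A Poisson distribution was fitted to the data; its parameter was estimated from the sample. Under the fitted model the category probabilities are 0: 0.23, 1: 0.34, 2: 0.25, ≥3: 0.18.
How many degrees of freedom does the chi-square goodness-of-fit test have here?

2

There are k = 4 categories and 1 parameter estimated from the data, so df = 4 − 1 − 1 = 2.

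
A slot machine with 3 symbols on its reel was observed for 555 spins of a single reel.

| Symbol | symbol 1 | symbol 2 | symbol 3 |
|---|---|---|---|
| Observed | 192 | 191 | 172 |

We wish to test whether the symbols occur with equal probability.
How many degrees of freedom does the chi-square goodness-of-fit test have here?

2

There are k = 3 categories and no parameters were estimated from the data, so df = 3 − 1 = 2.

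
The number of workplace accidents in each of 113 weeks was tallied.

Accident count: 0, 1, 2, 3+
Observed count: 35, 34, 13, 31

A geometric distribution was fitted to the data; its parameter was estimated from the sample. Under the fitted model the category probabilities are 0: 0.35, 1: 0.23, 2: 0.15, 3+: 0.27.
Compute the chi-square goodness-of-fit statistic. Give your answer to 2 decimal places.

Expected counts E_i = n·p_i: 113×0.35 = 39.55, 113×0.23 = 25.99, 113×0.15 = 16.95, 113×0.27 = 30.51.
cat         O        E   (O−E)²/E
0          35    39.55      0.523
1          34    25.99      2.469
2          13    16.95      0.921
3+         31    30.51      0.008
Sum = 3.92

3.92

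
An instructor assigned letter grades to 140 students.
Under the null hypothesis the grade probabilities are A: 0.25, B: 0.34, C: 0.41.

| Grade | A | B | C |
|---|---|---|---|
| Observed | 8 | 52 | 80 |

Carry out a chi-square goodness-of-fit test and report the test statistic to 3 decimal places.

Expected counts E_i = n·p_i: 140×0.25 = 35, 140×0.34 = 47.6, 140×0.41 = 57.4.
cat         O        E   (O−E)²/E
A           8       35    20.8286
B          52     47.6     0.4067
C          80     57.4     8.8983
Sum = 30.134

30.134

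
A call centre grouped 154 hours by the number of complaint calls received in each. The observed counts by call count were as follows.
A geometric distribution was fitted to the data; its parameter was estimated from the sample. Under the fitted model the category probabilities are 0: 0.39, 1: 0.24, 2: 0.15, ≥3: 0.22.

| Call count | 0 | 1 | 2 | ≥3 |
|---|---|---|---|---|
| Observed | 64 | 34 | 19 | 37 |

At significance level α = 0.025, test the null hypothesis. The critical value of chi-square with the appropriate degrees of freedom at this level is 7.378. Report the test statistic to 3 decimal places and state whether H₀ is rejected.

1.511; do not reject

Expected counts E_i = n·p_i: 154×0.39 = 60.06, 154×0.24 = 36.96, 154×0.15 = 23.1, 154×0.22 = 33.88.
cat         O        E   (O−E)²/E
0          64    60.06     0.2585
1          34    36.96     0.2371
2          19     23.1     0.7277
≥3         37    33.88     0.2873
Sum = 1.511
df = 2. Since 1.511 < 7.378, we do not reject H₀.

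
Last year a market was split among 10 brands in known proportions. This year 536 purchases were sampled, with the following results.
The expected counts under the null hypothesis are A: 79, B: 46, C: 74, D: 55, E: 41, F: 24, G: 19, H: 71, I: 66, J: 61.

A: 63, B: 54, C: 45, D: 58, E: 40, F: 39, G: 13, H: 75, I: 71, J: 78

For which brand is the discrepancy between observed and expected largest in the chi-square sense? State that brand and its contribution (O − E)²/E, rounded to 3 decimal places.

C, 11.365

χ² = (63−79)²/79 + (54−46)²/46 + (45−74)²/74 + (58−55)²/55 + (40−41)²/41 + (39−24)²/24 + (13−19)²/19 + (75−71)²/71 + (71−66)²/66 + (78−61)²/61
   = 3.2405 + 1.3913 + 11.3649 + 0.1636 + 0.0244 + 9.3750 + 1.8947 + 0.2254 + 0.3788 + 4.7377
The largest term is for C: 11.365.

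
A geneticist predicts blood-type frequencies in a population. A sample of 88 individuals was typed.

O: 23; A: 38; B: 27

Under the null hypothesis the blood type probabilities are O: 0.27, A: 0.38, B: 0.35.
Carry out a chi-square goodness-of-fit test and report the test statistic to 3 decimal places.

1.115

Expected counts E_i = n·p_i: 88×0.27 = 23.76, 88×0.38 = 33.44, 88×0.35 = 30.8.
χ² = (23−23.76)²/23.76 + (38−33.44)²/33.44 + (27−30.8)²/30.8
   = 0.0243 + 0.6218 + 0.4688
Sum = 1.115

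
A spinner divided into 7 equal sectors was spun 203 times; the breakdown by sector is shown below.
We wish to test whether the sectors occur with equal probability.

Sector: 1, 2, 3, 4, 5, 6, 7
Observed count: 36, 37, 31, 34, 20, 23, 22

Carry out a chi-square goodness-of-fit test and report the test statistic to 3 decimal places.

10.621

Expected count for each of the 7 categories: 203/7 = 29.
cat         O        E   (O−E)²/E
1          36       29     1.6897
2          37       29     2.2069
3          31       29     0.1379
4          34       29     0.8621
5          20       29     2.7931
6          23       29     1.2414
7          22       29     1.6897
Sum = 10.621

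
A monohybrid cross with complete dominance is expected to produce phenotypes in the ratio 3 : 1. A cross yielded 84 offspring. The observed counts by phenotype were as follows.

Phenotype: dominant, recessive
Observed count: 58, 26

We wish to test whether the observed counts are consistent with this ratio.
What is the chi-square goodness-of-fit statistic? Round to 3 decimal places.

Ratio total = 4. Expected counts: 84×3/4 = 63, 84×1/4 = 21.
cat            O        E   (O−E)²/E
dominant      58       63     0.3968
recessive     26       21     1.1905
Sum = 1.587

1.587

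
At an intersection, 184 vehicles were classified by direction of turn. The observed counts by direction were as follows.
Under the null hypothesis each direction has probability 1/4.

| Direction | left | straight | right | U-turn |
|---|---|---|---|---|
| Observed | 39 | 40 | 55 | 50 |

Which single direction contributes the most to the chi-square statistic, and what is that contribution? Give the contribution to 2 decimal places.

Expected count for each of the 4 categories: 184/4 = 46.
left: (39 − 46)²/46 = 49/46 = 1.065
straight: (40 − 46)²/46 = 36/46 = 0.783
right: (55 − 46)²/46 = 81/46 = 1.761
U-turn: (50 − 46)²/46 = 16/46 = 0.348
The largest term is for right: 1.76.

right, 1.76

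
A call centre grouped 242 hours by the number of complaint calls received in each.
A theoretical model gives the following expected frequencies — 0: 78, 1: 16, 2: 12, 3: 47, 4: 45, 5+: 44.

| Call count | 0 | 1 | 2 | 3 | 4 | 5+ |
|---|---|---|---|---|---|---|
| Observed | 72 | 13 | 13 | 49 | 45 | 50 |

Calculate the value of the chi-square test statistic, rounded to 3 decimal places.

2.011

0: (72 − 78)²/78 = 36/78 = 0.4615
1: (13 − 16)²/16 = 9/16 = 0.5625
2: (13 − 12)²/12 = 1/12 = 0.0833
3: (49 − 47)²/47 = 4/47 = 0.0851
4: (45 − 45)²/45 = 0/45 = 0.0000
5+: (50 − 44)²/44 = 36/44 = 0.8182
Sum = 2.011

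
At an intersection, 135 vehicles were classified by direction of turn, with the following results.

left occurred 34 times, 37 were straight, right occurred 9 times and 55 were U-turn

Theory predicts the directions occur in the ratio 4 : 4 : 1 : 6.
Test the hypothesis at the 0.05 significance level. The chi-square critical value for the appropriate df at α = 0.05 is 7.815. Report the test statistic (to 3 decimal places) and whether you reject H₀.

Ratio total = 15. Expected counts: 135×4/15 = 36, 135×4/15 = 36, 135×1/15 = 9, 135×6/15 = 54.
χ² = (34−36)²/36 + (37−36)²/36 + (9−9)²/9 + (55−54)²/54
   = 0.1111 + 0.0278 + 0.0000 + 0.0185
Sum = 0.157
df = 3. Since 0.157 < 7.815, we do not reject H₀.

0.157; do not reject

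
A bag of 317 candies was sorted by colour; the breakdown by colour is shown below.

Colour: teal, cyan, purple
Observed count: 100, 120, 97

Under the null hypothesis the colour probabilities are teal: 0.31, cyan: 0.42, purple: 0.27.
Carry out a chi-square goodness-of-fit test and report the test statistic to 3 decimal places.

Expected counts E_i = n·p_i: 317×0.31 = 98.27, 317×0.42 = 133.14, 317×0.27 = 85.59.
cat         O        E   (O−E)²/E
teal      100    98.27     0.0305
cyan      120   133.14     1.2968
purple     97    85.59     1.5211
Sum = 2.848

2.848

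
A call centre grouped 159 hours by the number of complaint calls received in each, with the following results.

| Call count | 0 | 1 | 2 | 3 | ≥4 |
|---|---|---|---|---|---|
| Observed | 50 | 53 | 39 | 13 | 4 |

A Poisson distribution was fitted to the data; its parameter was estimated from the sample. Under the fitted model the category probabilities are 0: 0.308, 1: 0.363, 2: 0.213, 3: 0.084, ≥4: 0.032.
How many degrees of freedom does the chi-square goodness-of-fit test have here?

3

There are k = 5 categories and 1 parameter estimated from the data, so df = 5 − 1 − 1 = 3.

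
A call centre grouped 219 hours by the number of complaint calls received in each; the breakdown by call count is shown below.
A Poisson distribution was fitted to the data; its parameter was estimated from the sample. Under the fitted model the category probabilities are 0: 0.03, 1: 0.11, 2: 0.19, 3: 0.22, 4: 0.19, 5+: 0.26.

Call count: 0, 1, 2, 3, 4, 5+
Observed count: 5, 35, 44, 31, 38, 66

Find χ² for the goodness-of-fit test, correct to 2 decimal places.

Expected counts E_i = n·p_i: 219×0.03 = 6.57, 219×0.11 = 24.09, 219×0.19 = 41.61, 219×0.22 = 48.18, 219×0.19 = 41.61, 219×0.26 = 56.94.
χ² = (5−6.57)²/6.57 + (35−24.09)²/24.09 + (44−41.61)²/41.61 + (31−48.18)²/48.18 + (38−41.61)²/41.61 + (66−56.94)²/56.94
   = 0.375 + 4.941 + 0.137 + 6.126 + 0.313 + 1.442
Sum = 13.33

13.33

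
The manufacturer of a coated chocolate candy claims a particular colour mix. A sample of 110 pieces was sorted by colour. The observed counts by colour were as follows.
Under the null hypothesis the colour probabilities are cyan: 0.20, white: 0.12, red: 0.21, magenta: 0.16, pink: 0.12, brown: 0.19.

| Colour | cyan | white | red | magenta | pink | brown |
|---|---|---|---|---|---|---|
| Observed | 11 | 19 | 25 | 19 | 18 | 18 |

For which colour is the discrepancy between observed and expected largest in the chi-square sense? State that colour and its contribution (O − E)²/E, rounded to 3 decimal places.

cyan, 5.500

Expected counts E_i = n·p_i: 110×0.20 = 22, 110×0.12 = 13.2, 110×0.21 = 23.1, 110×0.16 = 17.6, 110×0.12 = 13.2, 110×0.19 = 20.9.
cyan: (11 − 22)²/22 = 121/22 = 5.5000
white: (19 − 13.2)²/13.2 = 33.64/13.2 = 2.5485
red: (25 − 23.1)²/23.1 = 3.61/23.1 = 0.1563
magenta: (19 − 17.6)²/17.6 = 1.96/17.6 = 0.1114
pink: (18 − 13.2)²/13.2 = 23.04/13.2 = 1.7455
brown: (18 − 20.9)²/20.9 = 8.41/20.9 = 0.4024
The largest term is for cyan: 5.500.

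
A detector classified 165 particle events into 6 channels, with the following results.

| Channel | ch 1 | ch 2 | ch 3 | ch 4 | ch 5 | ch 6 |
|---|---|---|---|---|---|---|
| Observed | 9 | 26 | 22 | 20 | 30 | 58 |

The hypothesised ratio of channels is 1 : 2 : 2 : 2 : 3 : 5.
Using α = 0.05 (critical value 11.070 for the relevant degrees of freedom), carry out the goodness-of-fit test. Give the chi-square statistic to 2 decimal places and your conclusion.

Ratio total = 15. Expected counts: 165×1/15 = 11, 165×2/15 = 22, 165×2/15 = 22, 165×2/15 = 22, 165×3/15 = 33, 165×5/15 = 55.
χ² = (9−11)²/11 + (26−22)²/22 + (22−22)²/22 + (20−22)²/22 + (30−33)²/33 + (58−55)²/55
   = 0.364 + 0.727 + 0.000 + 0.182 + 0.273 + 0.164
Sum = 1.71
df = 5. Since 1.71 < 11.070, we do not reject H₀.

1.71; do not reject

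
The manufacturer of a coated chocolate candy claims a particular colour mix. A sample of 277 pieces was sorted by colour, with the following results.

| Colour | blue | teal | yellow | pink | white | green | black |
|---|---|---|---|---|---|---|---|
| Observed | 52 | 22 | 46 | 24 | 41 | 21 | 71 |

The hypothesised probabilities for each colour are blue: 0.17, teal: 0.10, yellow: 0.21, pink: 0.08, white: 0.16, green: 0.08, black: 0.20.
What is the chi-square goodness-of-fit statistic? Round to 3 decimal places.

Expected counts E_i = n·p_i: 277×0.17 = 47.09, 277×0.10 = 27.7, 277×0.21 = 58.17, 277×0.08 = 22.16, 277×0.16 = 44.32, 277×0.08 = 22.16, 277×0.20 = 55.4.
cat         O        E   (O−E)²/E
blue       52    47.09     0.5120
teal       22     27.7     1.1729
yellow     46    58.17     2.5461
pink       24    22.16     0.1528
white      41    44.32     0.2487
green      21    22.16     0.0607
black      71     55.4     4.3928
Sum = 9.086

9.086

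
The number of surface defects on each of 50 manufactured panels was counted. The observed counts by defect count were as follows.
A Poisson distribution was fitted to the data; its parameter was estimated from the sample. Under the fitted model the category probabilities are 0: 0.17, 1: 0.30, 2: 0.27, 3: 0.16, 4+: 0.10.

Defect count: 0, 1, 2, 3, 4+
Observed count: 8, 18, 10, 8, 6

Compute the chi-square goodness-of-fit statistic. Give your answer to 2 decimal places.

1.74

Expected counts E_i = n·p_i: 50×0.17 = 8.5, 50×0.30 = 15, 50×0.27 = 13.5, 50×0.16 = 8, 50×0.10 = 5.
0: (8 − 8.5)²/8.5 = 0.25/8.5 = 0.029
1: (18 − 15)²/15 = 9/15 = 0.600
2: (10 − 13.5)²/13.5 = 12.25/13.5 = 0.907
3: (8 − 8)²/8 = 0/8 = 0.000
4+: (6 − 5)²/5 = 1/5 = 0.200
Sum = 1.74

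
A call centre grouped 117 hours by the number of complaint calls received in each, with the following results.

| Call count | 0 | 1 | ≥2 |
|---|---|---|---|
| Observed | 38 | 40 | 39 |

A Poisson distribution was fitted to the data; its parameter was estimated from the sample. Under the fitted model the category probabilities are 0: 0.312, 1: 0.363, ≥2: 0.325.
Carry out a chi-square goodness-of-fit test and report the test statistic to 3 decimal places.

Expected counts E_i = n·p_i: 117×0.312 = 36.504, 117×0.363 = 42.471, 117×0.325 = 38.025.
χ² = (38−36.504)²/36.504 + (40−42.471)²/42.471 + (39−38.025)²/38.025
   = 0.0613 + 0.1438 + 0.0250
Sum = 0.230

0.230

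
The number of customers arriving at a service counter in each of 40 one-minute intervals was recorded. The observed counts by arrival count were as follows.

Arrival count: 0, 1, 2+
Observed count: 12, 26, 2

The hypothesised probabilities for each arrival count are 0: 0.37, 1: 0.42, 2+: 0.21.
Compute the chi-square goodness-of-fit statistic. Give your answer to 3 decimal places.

10.444

Expected counts E_i = n·p_i: 40×0.37 = 14.8, 40×0.42 = 16.8, 40×0.21 = 8.4.
χ² = (12−14.8)²/14.8 + (26−16.8)²/16.8 + (2−8.4)²/8.4
   = 0.5297 + 5.0381 + 4.8762
Sum = 10.444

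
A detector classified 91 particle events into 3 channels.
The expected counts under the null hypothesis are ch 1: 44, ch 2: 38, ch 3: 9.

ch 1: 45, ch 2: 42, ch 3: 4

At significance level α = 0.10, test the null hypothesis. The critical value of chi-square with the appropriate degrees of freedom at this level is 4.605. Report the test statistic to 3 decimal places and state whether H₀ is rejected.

3.222; do not reject

cat         O        E   (O−E)²/E
ch 1       45       44     0.0227
ch 2       42       38     0.4211
ch 3        4        9     2.7778
Sum = 3.222
df = 2. Since 3.222 < 4.605, we do not reject H₀.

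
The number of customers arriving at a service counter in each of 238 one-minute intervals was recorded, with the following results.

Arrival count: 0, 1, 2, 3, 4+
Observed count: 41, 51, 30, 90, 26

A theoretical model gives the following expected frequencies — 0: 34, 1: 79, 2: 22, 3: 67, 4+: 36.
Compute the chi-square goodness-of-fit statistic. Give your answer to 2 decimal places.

24.95

cat         O        E   (O−E)²/E
0          41       34      1.441
1          51       79      9.924
2          30       22      2.909
3          90       67      7.896
4+         26       36      2.778
Sum = 24.95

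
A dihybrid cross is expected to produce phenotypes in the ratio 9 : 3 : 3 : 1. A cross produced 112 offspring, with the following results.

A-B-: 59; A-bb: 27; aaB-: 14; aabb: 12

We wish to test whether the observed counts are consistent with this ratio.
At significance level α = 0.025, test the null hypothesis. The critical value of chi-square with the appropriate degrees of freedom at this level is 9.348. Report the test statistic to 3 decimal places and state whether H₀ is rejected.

7.873; do not reject

Ratio total = 16. Expected counts: 112×9/16 = 63, 112×3/16 = 21, 112×3/16 = 21, 112×1/16 = 7.
χ² = (59−63)²/63 + (27−21)²/21 + (14−21)²/21 + (12−7)²/7
   = 0.2540 + 1.7143 + 2.3333 + 3.5714
Sum = 7.873
df = 3. Since 7.873 < 9.348, we do not reject H₀.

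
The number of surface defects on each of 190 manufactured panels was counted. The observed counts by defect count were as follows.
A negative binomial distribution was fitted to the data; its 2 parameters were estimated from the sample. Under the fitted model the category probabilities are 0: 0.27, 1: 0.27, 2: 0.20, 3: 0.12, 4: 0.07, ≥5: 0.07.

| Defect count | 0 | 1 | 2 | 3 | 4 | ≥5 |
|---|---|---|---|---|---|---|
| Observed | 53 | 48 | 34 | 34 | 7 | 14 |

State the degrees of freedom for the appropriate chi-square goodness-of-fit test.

There are k = 6 categories and 2 parameters estimated from the data, so df = 6 − 1 − 2 = 3.

3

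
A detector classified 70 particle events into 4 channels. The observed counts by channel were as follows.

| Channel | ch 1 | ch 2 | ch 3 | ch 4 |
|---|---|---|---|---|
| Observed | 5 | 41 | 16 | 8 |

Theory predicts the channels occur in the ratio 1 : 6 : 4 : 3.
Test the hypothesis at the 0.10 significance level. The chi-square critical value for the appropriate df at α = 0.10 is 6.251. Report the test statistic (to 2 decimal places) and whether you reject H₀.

8.10; reject

Ratio total = 14. Expected counts: 70×1/14 = 5, 70×6/14 = 30, 70×4/14 = 20, 70×3/14 = 15.
χ² = (5−5)²/5 + (41−30)²/30 + (16−20)²/20 + (8−15)²/15
   = 0.000 + 4.033 + 0.800 + 3.267
Sum = 8.10
df = 3. Since 8.10 > 6.251, we reject H₀.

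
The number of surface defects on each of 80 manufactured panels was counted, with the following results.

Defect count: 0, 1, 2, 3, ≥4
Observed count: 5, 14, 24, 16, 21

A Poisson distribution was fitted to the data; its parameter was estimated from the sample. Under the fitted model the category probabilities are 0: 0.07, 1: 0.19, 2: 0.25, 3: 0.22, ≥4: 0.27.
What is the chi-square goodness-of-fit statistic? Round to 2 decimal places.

Expected counts E_i = n·p_i: 80×0.07 = 5.6, 80×0.19 = 15.2, 80×0.25 = 20, 80×0.22 = 17.6, 80×0.27 = 21.6.
0: (5 − 5.6)²/5.6 = 0.36/5.6 = 0.064
1: (14 − 15.2)²/15.2 = 1.44/15.2 = 0.095
2: (24 − 20)²/20 = 16/20 = 0.800
3: (16 − 17.6)²/17.6 = 2.56/17.6 = 0.145
≥4: (21 − 21.6)²/21.6 = 0.36/21.6 = 0.017
Sum = 1.12

1.12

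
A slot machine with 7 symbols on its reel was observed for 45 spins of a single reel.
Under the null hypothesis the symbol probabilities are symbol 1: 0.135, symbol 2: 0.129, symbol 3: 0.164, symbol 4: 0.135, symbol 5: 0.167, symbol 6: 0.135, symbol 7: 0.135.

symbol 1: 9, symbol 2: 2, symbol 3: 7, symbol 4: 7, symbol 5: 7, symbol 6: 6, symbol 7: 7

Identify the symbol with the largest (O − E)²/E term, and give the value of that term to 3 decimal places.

symbol 2, 2.494

Expected counts E_i = n·p_i: 45×0.135 = 6.075, 45×0.129 = 5.805, 45×0.164 = 7.38, 45×0.135 = 6.075, 45×0.167 = 7.515, 45×0.135 = 6.075, 45×0.135 = 6.075.
χ² = (9−6.075)²/6.075 + (2−5.805)²/5.805 + (7−7.38)²/7.38 + (7−6.075)²/6.075 + (7−7.515)²/7.515 + (6−6.075)²/6.075 + (7−6.075)²/6.075
   = 1.4083 + 2.4941 + 0.0196 + 0.1408 + 0.0353 + 0.0009 + 0.1408
The largest term is for symbol 2: 2.494.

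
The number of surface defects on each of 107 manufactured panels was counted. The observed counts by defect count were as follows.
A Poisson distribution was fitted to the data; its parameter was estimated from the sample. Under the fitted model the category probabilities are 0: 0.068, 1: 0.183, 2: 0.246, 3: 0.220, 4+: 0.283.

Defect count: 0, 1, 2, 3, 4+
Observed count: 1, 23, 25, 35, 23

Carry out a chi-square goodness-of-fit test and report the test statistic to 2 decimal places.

13.41

Expected counts E_i = n·p_i: 107×0.068 = 7.276, 107×0.183 = 19.581, 107×0.246 = 26.322, 107×0.220 = 23.54, 107×0.283 = 30.281.
χ² = (1−7.276)²/7.276 + (23−19.581)²/19.581 + (25−26.322)²/26.322 + (35−23.54)²/23.54 + (23−30.281)²/30.281
   = 5.413 + 0.597 + 0.066 + 5.579 + 1.751
Sum = 13.41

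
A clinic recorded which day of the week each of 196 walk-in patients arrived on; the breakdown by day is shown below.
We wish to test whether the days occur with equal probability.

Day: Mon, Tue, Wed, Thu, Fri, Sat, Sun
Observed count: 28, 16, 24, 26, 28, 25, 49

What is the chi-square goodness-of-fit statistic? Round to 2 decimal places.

Expected count for each of the 7 categories: 196/7 = 28.
χ² = (28−28)²/28 + (16−28)²/28 + (24−28)²/28 + (26−28)²/28 + (28−28)²/28 + (25−28)²/28 + (49−28)²/28
   = 0.000 + 5.143 + 0.571 + 0.143 + 0.000 + 0.321 + 15.750
Sum = 21.93

21.93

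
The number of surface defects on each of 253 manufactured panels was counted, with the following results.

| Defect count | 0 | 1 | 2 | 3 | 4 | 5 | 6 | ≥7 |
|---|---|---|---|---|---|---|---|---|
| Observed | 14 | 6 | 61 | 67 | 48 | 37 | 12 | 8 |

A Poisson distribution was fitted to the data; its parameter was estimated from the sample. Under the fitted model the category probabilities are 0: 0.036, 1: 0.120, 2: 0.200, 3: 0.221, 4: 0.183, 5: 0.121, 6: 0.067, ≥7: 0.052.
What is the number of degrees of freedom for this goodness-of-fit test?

6

There are k = 8 categories and 1 parameter estimated from the data, so df = 8 − 1 − 1 = 6.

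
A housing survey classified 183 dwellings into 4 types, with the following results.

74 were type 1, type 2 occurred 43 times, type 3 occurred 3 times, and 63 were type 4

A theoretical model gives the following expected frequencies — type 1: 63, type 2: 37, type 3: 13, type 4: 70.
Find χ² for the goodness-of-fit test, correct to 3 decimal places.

χ² = (74−63)²/63 + (43−37)²/37 + (3−13)²/13 + (63−70)²/70
   = 1.9206 + 0.9730 + 7.6923 + 0.7000
Sum = 11.286

11.286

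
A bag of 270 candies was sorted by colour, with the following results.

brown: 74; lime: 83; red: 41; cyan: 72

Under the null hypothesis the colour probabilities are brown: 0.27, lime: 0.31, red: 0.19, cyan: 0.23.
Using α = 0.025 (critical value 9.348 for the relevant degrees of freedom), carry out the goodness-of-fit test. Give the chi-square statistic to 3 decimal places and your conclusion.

Expected counts E_i = n·p_i: 270×0.27 = 72.9, 270×0.31 = 83.7, 270×0.19 = 51.3, 270×0.23 = 62.1.
brown: (74 − 72.9)²/72.9 = 1.21/72.9 = 0.0166
lime: (83 − 83.7)²/83.7 = 0.49/83.7 = 0.0059
red: (41 − 51.3)²/51.3 = 106.09/51.3 = 2.0680
cyan: (72 − 62.1)²/62.1 = 98.01/62.1 = 1.5783
Sum = 3.669
df = 3. Since 3.669 < 9.348, we do not reject H₀.

3.669; do not reject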